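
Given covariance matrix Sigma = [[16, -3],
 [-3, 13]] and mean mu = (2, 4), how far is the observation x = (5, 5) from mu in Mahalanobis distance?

Step 1 — centre the observation: (x - mu) = (3, 1).

Step 2 — invert Sigma. det(Sigma) = 16·13 - (-3)² = 199.
  Sigma^{-1} = (1/det) · [[d, -b], [-b, a]] = [[0.0653, 0.0151],
 [0.0151, 0.0804]].

Step 3 — form the quadratic (x - mu)^T · Sigma^{-1} · (x - mu):
  Sigma^{-1} · (x - mu) = (0.2111, 0.1256).
  (x - mu)^T · [Sigma^{-1} · (x - mu)] = (3)·(0.2111) + (1)·(0.1256) = 0.7588.

Step 4 — take square root: d = √(0.7588) ≈ 0.8711.

d(x, mu) = √(0.7588) ≈ 0.8711


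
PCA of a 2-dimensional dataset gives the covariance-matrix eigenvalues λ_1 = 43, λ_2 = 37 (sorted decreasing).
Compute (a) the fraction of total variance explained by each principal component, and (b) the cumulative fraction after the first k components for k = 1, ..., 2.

Step 1 — total variance = trace(Sigma) = Σ λ_i = 43 + 37 = 80.

Step 2 — fraction explained by component i = λ_i / Σ λ:
  PC1: 43/80 = 0.5375
  PC2: 37/80 = 0.4625

Step 3 — cumulative fraction after k components = (λ_1 + ... + λ_k) / Σ λ:
  k = 1: 43/80 = 0.5375
  k = 2: (43 + 37)/80 = 80/80 = 1

Summary (fraction, with percent):

explained: PC1 0.5375 (53.75%), PC2 0.4625 (46.25%);  cumulative: 0.5375, 1


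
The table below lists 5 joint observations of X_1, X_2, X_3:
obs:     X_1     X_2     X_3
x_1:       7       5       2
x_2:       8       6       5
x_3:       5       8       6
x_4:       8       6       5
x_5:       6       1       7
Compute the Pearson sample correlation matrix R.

Step 1 — column means:
  mean(X_1) = (7 + 8 + 5 + 8 + 6) / 5 = 34/5 = 6.8
  mean(X_2) = (5 + 6 + 8 + 6 + 1) / 5 = 26/5 = 5.2
  mean(X_3) = (2 + 5 + 6 + 5 + 7) / 5 = 25/5 = 5

Step 2 — sample variances and covariances s[i,j] = (1/(n-1)) · Σ_k (x_{k,i} - mean_i) · (x_{k,j} - mean_j), with n-1 = 4:
  s[X_1,X_1] = ((0.2)·(0.2) + (1.2)·(1.2) + (-1.8)·(-1.8) + (1.2)·(1.2) + (-0.8)·(-0.8)) / 4 = 6.8/4 = 1.7
  s[X_1,X_2] = ((0.2)·(-0.2) + (1.2)·(0.8) + (-1.8)·(2.8) + (1.2)·(0.8) + (-0.8)·(-4.2)) / 4 = 0.2/4 = 0.05
  s[X_1,X_3] = ((0.2)·(-3) + (1.2)·(0) + (-1.8)·(1) + (1.2)·(0) + (-0.8)·(2)) / 4 = -4/4 = -1
  s[X_2,X_2] = ((-0.2)·(-0.2) + (0.8)·(0.8) + (2.8)·(2.8) + (0.8)·(0.8) + (-4.2)·(-4.2)) / 4 = 26.8/4 = 6.7
  s[X_2,X_3] = ((-0.2)·(-3) + (0.8)·(0) + (2.8)·(1) + (0.8)·(0) + (-4.2)·(2)) / 4 = -5/4 = -1.25
  s[X_3,X_3] = ((-3)·(-3) + (0)·(0) + (1)·(1) + (0)·(0) + (2)·(2)) / 4 = 14/4 = 3.5
  Sample standard deviations s_i = √(s[i,i]):
  s(X_1) = √(1.7) = 1.3038
  s(X_2) = √(6.7) = 2.5884
  s(X_3) = √(3.5) = 1.8708

Step 3 — r_{ij} = s_{ij} / (s_i · s_j):
  r[X_1,X_1] = 1 (diagonal).
  r[X_1,X_2] = 0.05 / (1.3038 · 2.5884) = 0.05 / 3.3749 = 0.0148
  r[X_1,X_3] = -1 / (1.3038 · 1.8708) = -1 / 2.4393 = -0.41
  r[X_2,X_2] = 1 (diagonal).
  r[X_2,X_3] = -1.25 / (2.5884 · 1.8708) = -1.25 / 4.8425 = -0.2581
  r[X_3,X_3] = 1 (diagonal).

R is symmetric with unit diagonal. Assembling:

R = [[1, 0.0148, -0.41],
 [0.0148, 1, -0.2581],
 [-0.41, -0.2581, 1]]


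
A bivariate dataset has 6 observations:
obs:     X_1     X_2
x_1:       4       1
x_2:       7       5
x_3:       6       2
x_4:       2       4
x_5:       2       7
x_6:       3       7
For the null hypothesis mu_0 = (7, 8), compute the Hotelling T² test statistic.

Step 1 — sample mean vector:
  mean(X_1) = (4 + 7 + 6 + 2 + 2 + 3) / 6 = 24/6 = 4
  mean(X_2) = (1 + 5 + 2 + 4 + 7 + 7) / 6 = 26/6 = 4.3333
  x̄ = (4, 4.3333),  deviation x̄ - mu_0 = (4, 4.3333) - (7, 8) = (-3, -3.6667).

Step 2 — sample covariance matrix, S[i,j] = (1/(n-1)) · Σ_k (x_{k,i} - mean_i) · (x_{k,j} - mean_j), divisor n-1 = 5:
  S[X_1,X_1] = ((0)·(0) + (3)·(3) + (2)·(2) + (-2)·(-2) + (-2)·(-2) + (-1)·(-1)) / 5 = 22/5 = 4.4
  S[X_1,X_2] = ((0)·(-3.3333) + (3)·(0.6667) + (2)·(-2.3333) + (-2)·(-0.3333) + (-2)·(2.6667) + (-1)·(2.6667)) / 5 = -10/5 = -2
  S[X_2,X_2] = ((-3.3333)·(-3.3333) + (0.6667)·(0.6667) + (-2.3333)·(-2.3333) + (-0.3333)·(-0.3333) + (2.6667)·(2.6667) + (2.6667)·(2.6667)) / 5 = 31.3333/5 = 6.2667
  S = [[4.4, -2],
 [-2, 6.2667]].

Step 3 — invert S. det(S) = 4.4·6.2667 - (-2)² = 23.5733.
  S^{-1} = (1/det) · [[d, -b], [-b, a]] = [[0.2658, 0.0848],
 [0.0848, 0.1867]].

Step 4 — quadratic form (x̄ - mu_0)^T · S^{-1} · (x̄ - mu_0):
  S^{-1} · (x̄ - mu_0) = (-1.1086, -0.9389),
  (x̄ - mu_0)^T · [...] = (-3)·(-1.1086) + (-3.6667)·(-0.9389) = 6.7685.

Step 5 — scale by n: T² = 6 · 6.7685 = 40.6109.

T² ≈ 40.6109


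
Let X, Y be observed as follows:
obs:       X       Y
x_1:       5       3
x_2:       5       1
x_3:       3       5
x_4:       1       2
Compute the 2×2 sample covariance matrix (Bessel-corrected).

Step 1 — column means:
  mean(X) = (5 + 5 + 3 + 1) / 4 = 14/4 = 3.5
  mean(Y) = (3 + 1 + 5 + 2) / 4 = 11/4 = 2.75

Step 2 — sample covariance S[i,j] = (1/(n-1)) · Σ_k (x_{k,i} - mean_i) · (x_{k,j} - mean_j), with n-1 = 3.
  S[X,X] = ((1.5)·(1.5) + (1.5)·(1.5) + (-0.5)·(-0.5) + (-2.5)·(-2.5)) / 3 = 11/3 = 3.6667
  S[X,Y] = ((1.5)·(0.25) + (1.5)·(-1.75) + (-0.5)·(2.25) + (-2.5)·(-0.75)) / 3 = -1.5/3 = -0.5
  S[Y,Y] = ((0.25)·(0.25) + (-1.75)·(-1.75) + (2.25)·(2.25) + (-0.75)·(-0.75)) / 3 = 8.75/3 = 2.9167

S is symmetric (S[j,i] = S[i,j]). Assembling:

S = [[3.6667, -0.5],
 [-0.5, 2.9167]]


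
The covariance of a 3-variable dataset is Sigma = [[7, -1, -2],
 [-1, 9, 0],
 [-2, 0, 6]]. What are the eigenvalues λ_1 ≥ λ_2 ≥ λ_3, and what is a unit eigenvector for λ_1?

Step 1 — characteristic polynomial p(λ) = det(λI - Sigma) = λ³ - tr·λ² + c_1·λ - det, where tr = trace, c_1 = sum of the principal 2×2 minors, det = det(Sigma):
  tr = 7 + 9 + 6 = 22,
  c_1 = (7·9 - (-1)²) + (7·6 - (-2)²) + (9·6 - (0)²) = 62 + 38 + 54 = 154,
  det = 7·(9·6 - (0)²) - (-1)·((-1)·6 - (0)·(-2)) + (-2)·((-1)·(0) - 9·(-2)) = 7·(54) - (-1)·(-6) + (-2)·(18) = 336.
  So p(λ) = λ³ - 22λ² + 154λ - 336.
Step 2 — look for an integer root (rational root theorem: any rational root is an integer divisor of 336). Testing λ = 8:
  p(8) = 512 - 1408 + 1232 - 336 = 0  ✓
  Dividing out (λ - 8): p(λ) = (λ - 8)(λ² - 14λ + 42).
Step 3 — remaining eigenvalues from the quadratic λ² - 14λ + 42 = 0:
  Δ = 14² - 4·42 = 196 - 168 = 28,  λ = (14 ± √28)/2 = (14 ± 5.2915)/2 ≈ 9.6458 or 4.3542.
  Sorted: λ_1 = 9.6458,  λ_2 = 8,  λ_3 = 4.3542  (check: sum = 22 = tr ✓).

Step 4 — unit eigenvector for λ_1 ≈ 9.6458: v spans the null space of (Sigma - λ_1 I), whose rows are
  r_1 = (-2.6458, -1, -2),  r_2 = (-1, -0.6458, 0),  r_3 = (-2, 0, -3.6458).
  v is orthogonal to every row, so take v ∝ r_1 × r_2 = ((-1)·(0) - (-2)·(-0.6458), (-2)·(-1) - (-2.6458)·(0), (-2.6458)·(-0.6458) - (-1)·(-1)) ≈ (-1.2915, 2, 0.7085).
  Rescale (multiply by -1 so the first nonzero entry is positive): u = (1.2915, -2, -0.7085).
  ||u|| = √((1.2915)² + (-2)² + (-0.7085)²) = √(6.1699) ≈ 2.4839,  v_1 = u/||u|| ≈ (0.5199, -0.8052, -0.2852) (||v_1|| = 1).

λ_1 = 9.6458,  λ_2 = 8,  λ_3 = 4.3542;  v_1 ≈ (0.5199, -0.8052, -0.2852)


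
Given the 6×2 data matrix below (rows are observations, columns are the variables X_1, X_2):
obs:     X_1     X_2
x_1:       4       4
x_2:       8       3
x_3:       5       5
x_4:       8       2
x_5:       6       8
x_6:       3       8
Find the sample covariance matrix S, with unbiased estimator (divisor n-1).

Step 1 — column means:
  mean(X_1) = (4 + 8 + 5 + 8 + 6 + 3) / 6 = 34/6 = 5.6667
  mean(X_2) = (4 + 3 + 5 + 2 + 8 + 8) / 6 = 30/6 = 5

Step 2 — sample covariance S[i,j] = (1/(n-1)) · Σ_k (x_{k,i} - mean_i) · (x_{k,j} - mean_j), with n-1 = 5.
  S[X_1,X_1] = ((-1.6667)·(-1.6667) + (2.3333)·(2.3333) + (-0.6667)·(-0.6667) + (2.3333)·(2.3333) + (0.3333)·(0.3333) + (-2.6667)·(-2.6667)) / 5 = 21.3333/5 = 4.2667
  S[X_1,X_2] = ((-1.6667)·(-1) + (2.3333)·(-2) + (-0.6667)·(0) + (2.3333)·(-3) + (0.3333)·(3) + (-2.6667)·(3)) / 5 = -17/5 = -3.4
  S[X_2,X_2] = ((-1)·(-1) + (-2)·(-2) + (0)·(0) + (-3)·(-3) + (3)·(3) + (3)·(3)) / 5 = 32/5 = 6.4

S is symmetric (S[j,i] = S[i,j]). Assembling:

S = [[4.2667, -3.4],
 [-3.4, 6.4]]


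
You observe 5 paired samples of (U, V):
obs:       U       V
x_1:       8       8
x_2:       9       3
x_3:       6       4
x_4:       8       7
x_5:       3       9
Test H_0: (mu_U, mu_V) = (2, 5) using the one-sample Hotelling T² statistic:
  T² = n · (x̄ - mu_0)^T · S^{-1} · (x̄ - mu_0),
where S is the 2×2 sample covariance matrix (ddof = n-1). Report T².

Step 1 — sample mean vector:
  mean(U) = (8 + 9 + 6 + 8 + 3) / 5 = 34/5 = 6.8
  mean(V) = (8 + 3 + 4 + 7 + 9) / 5 = 31/5 = 6.2
  x̄ = (6.8, 6.2),  deviation x̄ - mu_0 = (6.8, 6.2) - (2, 5) = (4.8, 1.2).

Step 2 — sample covariance matrix, S[i,j] = (1/(n-1)) · Σ_k (x_{k,i} - mean_i) · (x_{k,j} - mean_j), divisor n-1 = 4:
  S[U,U] = ((1.2)·(1.2) + (2.2)·(2.2) + (-0.8)·(-0.8) + (1.2)·(1.2) + (-3.8)·(-3.8)) / 4 = 22.8/4 = 5.7
  S[U,V] = ((1.2)·(1.8) + (2.2)·(-3.2) + (-0.8)·(-2.2) + (1.2)·(0.8) + (-3.8)·(2.8)) / 4 = -12.8/4 = -3.2
  S[V,V] = ((1.8)·(1.8) + (-3.2)·(-3.2) + (-2.2)·(-2.2) + (0.8)·(0.8) + (2.8)·(2.8)) / 4 = 26.8/4 = 6.7
  S = [[5.7, -3.2],
 [-3.2, 6.7]].

Step 3 — invert S. det(S) = 5.7·6.7 - (-3.2)² = 27.95.
  S^{-1} = (1/det) · [[d, -b], [-b, a]] = [[0.2397, 0.1145],
 [0.1145, 0.2039]].

Step 4 — quadratic form (x̄ - mu_0)^T · S^{-1} · (x̄ - mu_0):
  S^{-1} · (x̄ - mu_0) = (1.288, 0.7943),
  (x̄ - mu_0)^T · [...] = (4.8)·(1.288) + (1.2)·(0.7943) = 7.1356.

Step 5 — scale by n: T² = 5 · 7.1356 = 35.678.

T² ≈ 35.678


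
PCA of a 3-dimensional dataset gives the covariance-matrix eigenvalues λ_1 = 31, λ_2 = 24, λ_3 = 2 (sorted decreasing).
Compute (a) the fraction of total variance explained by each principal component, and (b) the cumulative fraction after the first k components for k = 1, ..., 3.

Step 1 — total variance = trace(Sigma) = Σ λ_i = 31 + 24 + 2 = 57.

Step 2 — fraction explained by component i = λ_i / Σ λ:
  PC1: 31/57 = 0.5439
  PC2: 24/57 = 0.4211
  PC3: 2/57 = 0.0351

Step 3 — cumulative fraction after k components = (λ_1 + ... + λ_k) / Σ λ:
  k = 1: 31/57 = 0.5439
  k = 2: (31 + 24)/57 = 55/57 = 0.9649
  k = 3: (31 + 24 + 2)/57 = 57/57 = 1

Summary (fraction, with percent):

explained: PC1 0.5439 (54.39%), PC2 0.4211 (42.11%), PC3 0.0351 (3.51%);  cumulative: 0.5439, 0.9649, 1


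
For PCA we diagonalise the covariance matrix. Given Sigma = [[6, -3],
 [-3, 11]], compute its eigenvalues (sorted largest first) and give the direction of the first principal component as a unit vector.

Step 1 — characteristic polynomial of 2×2 Sigma:
  det(Sigma - λI) = λ² - trace · λ + det = 0.
  trace = 6 + 11 = 17, det = 6·11 - (-3)² = 57.
Step 2 — discriminant:
  Δ = trace² - 4·det = 289 - 228 = 61.
Step 3 — eigenvalues:
  λ = (trace ± √Δ)/2 = (17 ± 7.8102)/2,
  λ_1 = 12.4051,  λ_2 = 4.5949.

Step 4 — unit eigenvector for λ_1: solve (Sigma - λ_1 I)v = 0. First row:
  (6 - 12.4051)·v_x + (-3)·v_y = 0, i.e. (-6.4051)·v_x + (-3)·v_y = 0,
  so v ∝ (b, λ_1 - a) = (-3, 6.4051); multiply by -1 so the first entry is positive: u = (3, -6.4051).
  ||u|| = √((3)² + (-6.4051)²) = √(50.0256) ≈ 7.0729,
  v_1 = u/||u|| ≈ (0.4242, -0.9056) (||v_1|| = 1).

λ_1 = 12.4051,  λ_2 = 4.5949;  v_1 ≈ (0.4242, -0.9056)


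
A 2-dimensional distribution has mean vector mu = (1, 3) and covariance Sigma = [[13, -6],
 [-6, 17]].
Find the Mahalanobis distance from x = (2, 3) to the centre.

Step 1 — centre the observation: (x - mu) = (1, 0).

Step 2 — invert Sigma. det(Sigma) = 13·17 - (-6)² = 185.
  Sigma^{-1} = (1/det) · [[d, -b], [-b, a]] = [[0.0919, 0.0324],
 [0.0324, 0.0703]].

Step 3 — form the quadratic (x - mu)^T · Sigma^{-1} · (x - mu):
  Sigma^{-1} · (x - mu) = (0.0919, 0.0324).
  (x - mu)^T · [Sigma^{-1} · (x - mu)] = (1)·(0.0919) + (0)·(0.0324) = 0.0919.

Step 4 — take square root: d = √(0.0919) ≈ 0.3031.

d(x, mu) = √(0.0919) ≈ 0.3031


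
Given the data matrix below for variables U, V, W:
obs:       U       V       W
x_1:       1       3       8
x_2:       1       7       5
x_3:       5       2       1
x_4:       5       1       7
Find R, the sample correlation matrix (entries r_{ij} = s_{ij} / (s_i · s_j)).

Step 1 — column means:
  mean(U) = (1 + 1 + 5 + 5) / 4 = 12/4 = 3
  mean(V) = (3 + 7 + 2 + 1) / 4 = 13/4 = 3.25
  mean(W) = (8 + 5 + 1 + 7) / 4 = 21/4 = 5.25

Step 2 — sample variances and covariances s[i,j] = (1/(n-1)) · Σ_k (x_{k,i} - mean_i) · (x_{k,j} - mean_j), with n-1 = 3:
  s[U,U] = ((-2)·(-2) + (-2)·(-2) + (2)·(2) + (2)·(2)) / 3 = 16/3 = 5.3333
  s[U,V] = ((-2)·(-0.25) + (-2)·(3.75) + (2)·(-1.25) + (2)·(-2.25)) / 3 = -14/3 = -4.6667
  s[U,W] = ((-2)·(2.75) + (-2)·(-0.25) + (2)·(-4.25) + (2)·(1.75)) / 3 = -10/3 = -3.3333
  s[V,V] = ((-0.25)·(-0.25) + (3.75)·(3.75) + (-1.25)·(-1.25) + (-2.25)·(-2.25)) / 3 = 20.75/3 = 6.9167
  s[V,W] = ((-0.25)·(2.75) + (3.75)·(-0.25) + (-1.25)·(-4.25) + (-2.25)·(1.75)) / 3 = -0.25/3 = -0.0833
  s[W,W] = ((2.75)·(2.75) + (-0.25)·(-0.25) + (-4.25)·(-4.25) + (1.75)·(1.75)) / 3 = 28.75/3 = 9.5833
  Sample standard deviations s_i = √(s[i,i]):
  s(U) = √(5.3333) = 2.3094
  s(V) = √(6.9167) = 2.63
  s(W) = √(9.5833) = 3.0957

Step 3 — r_{ij} = s_{ij} / (s_i · s_j):
  r[U,U] = 1 (diagonal).
  r[U,V] = -4.6667 / (2.3094 · 2.63) = -4.6667 / 6.0736 = -0.7683
  r[U,W] = -3.3333 / (2.3094 · 3.0957) = -3.3333 / 7.1492 = -0.4663
  r[V,V] = 1 (diagonal).
  r[V,W] = -0.0833 / (2.63 · 3.0957) = -0.0833 / 8.1415 = -0.0102
  r[W,W] = 1 (diagonal).

R is symmetric with unit diagonal. Assembling:

R = [[1, -0.7683, -0.4663],
 [-0.7683, 1, -0.0102],
 [-0.4663, -0.0102, 1]]


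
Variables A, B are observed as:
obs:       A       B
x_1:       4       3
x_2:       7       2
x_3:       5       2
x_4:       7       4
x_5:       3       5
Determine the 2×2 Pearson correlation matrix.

Step 1 — column means:
  mean(A) = (4 + 7 + 5 + 7 + 3) / 5 = 26/5 = 5.2
  mean(B) = (3 + 2 + 2 + 4 + 5) / 5 = 16/5 = 3.2

Step 2 — sample variances and covariances s[i,j] = (1/(n-1)) · Σ_k (x_{k,i} - mean_i) · (x_{k,j} - mean_j), with n-1 = 4:
  s[A,A] = ((-1.2)·(-1.2) + (1.8)·(1.8) + (-0.2)·(-0.2) + (1.8)·(1.8) + (-2.2)·(-2.2)) / 4 = 12.8/4 = 3.2
  s[A,B] = ((-1.2)·(-0.2) + (1.8)·(-1.2) + (-0.2)·(-1.2) + (1.8)·(0.8) + (-2.2)·(1.8)) / 4 = -4.2/4 = -1.05
  s[B,B] = ((-0.2)·(-0.2) + (-1.2)·(-1.2) + (-1.2)·(-1.2) + (0.8)·(0.8) + (1.8)·(1.8)) / 4 = 6.8/4 = 1.7
  Sample standard deviations s_i = √(s[i,i]):
  s(A) = √(3.2) = 1.7889
  s(B) = √(1.7) = 1.3038

Step 3 — r_{ij} = s_{ij} / (s_i · s_j):
  r[A,A] = 1 (diagonal).
  r[A,B] = -1.05 / (1.7889 · 1.3038) = -1.05 / 2.3324 = -0.4502
  r[B,B] = 1 (diagonal).

R is symmetric with unit diagonal. Assembling:

R = [[1, -0.4502],
 [-0.4502, 1]]


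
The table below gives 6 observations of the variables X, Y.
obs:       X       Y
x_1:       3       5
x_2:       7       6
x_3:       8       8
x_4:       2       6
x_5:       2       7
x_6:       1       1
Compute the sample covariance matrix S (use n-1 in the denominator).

Step 1 — column means:
  mean(X) = (3 + 7 + 8 + 2 + 2 + 1) / 6 = 23/6 = 3.8333
  mean(Y) = (5 + 6 + 8 + 6 + 7 + 1) / 6 = 33/6 = 5.5

Step 2 — sample covariance S[i,j] = (1/(n-1)) · Σ_k (x_{k,i} - mean_i) · (x_{k,j} - mean_j), with n-1 = 5.
  S[X,X] = ((-0.8333)·(-0.8333) + (3.1667)·(3.1667) + (4.1667)·(4.1667) + (-1.8333)·(-1.8333) + (-1.8333)·(-1.8333) + (-2.8333)·(-2.8333)) / 5 = 42.8333/5 = 8.5667
  S[X,Y] = ((-0.8333)·(-0.5) + (3.1667)·(0.5) + (4.1667)·(2.5) + (-1.8333)·(0.5) + (-1.8333)·(1.5) + (-2.8333)·(-4.5)) / 5 = 21.5/5 = 4.3
  S[Y,Y] = ((-0.5)·(-0.5) + (0.5)·(0.5) + (2.5)·(2.5) + (0.5)·(0.5) + (1.5)·(1.5) + (-4.5)·(-4.5)) / 5 = 29.5/5 = 5.9

S is symmetric (S[j,i] = S[i,j]). Assembling:

S = [[8.5667, 4.3],
 [4.3, 5.9]]


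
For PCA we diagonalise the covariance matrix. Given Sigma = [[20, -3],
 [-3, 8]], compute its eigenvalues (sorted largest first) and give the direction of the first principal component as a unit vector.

Step 1 — characteristic polynomial of 2×2 Sigma:
  det(Sigma - λI) = λ² - trace · λ + det = 0.
  trace = 20 + 8 = 28, det = 20·8 - (-3)² = 151.
Step 2 — discriminant:
  Δ = trace² - 4·det = 784 - 604 = 180.
Step 3 — eigenvalues:
  λ = (trace ± √Δ)/2 = (28 ± 13.4164)/2,
  λ_1 = 20.7082,  λ_2 = 7.2918.

Step 4 — unit eigenvector for λ_1: solve (Sigma - λ_1 I)v = 0. First row:
  (20 - 20.7082)·v_x + (-3)·v_y = 0, i.e. (-0.7082)·v_x + (-3)·v_y = 0,
  so v ∝ (b, λ_1 - a) = (-3, 0.7082); multiply by -1 so the first entry is positive: u = (3, -0.7082).
  ||u|| = √((3)² + (-0.7082)²) = √(9.5016) ≈ 3.0825,
  v_1 = u/||u|| ≈ (0.9732, -0.2298) (||v_1|| = 1).

λ_1 = 20.7082,  λ_2 = 7.2918;  v_1 ≈ (0.9732, -0.2298)


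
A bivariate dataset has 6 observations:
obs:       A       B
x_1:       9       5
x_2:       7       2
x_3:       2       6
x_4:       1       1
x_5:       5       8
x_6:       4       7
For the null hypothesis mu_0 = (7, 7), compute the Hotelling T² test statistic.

Step 1 — sample mean vector:
  mean(A) = (9 + 7 + 2 + 1 + 5 + 4) / 6 = 28/6 = 4.6667
  mean(B) = (5 + 2 + 6 + 1 + 8 + 7) / 6 = 29/6 = 4.8333
  x̄ = (4.6667, 4.8333),  deviation x̄ - mu_0 = (4.6667, 4.8333) - (7, 7) = (-2.3333, -2.1667).

Step 2 — sample covariance matrix, S[i,j] = (1/(n-1)) · Σ_k (x_{k,i} - mean_i) · (x_{k,j} - mean_j), divisor n-1 = 5:
  S[A,A] = ((4.3333)·(4.3333) + (2.3333)·(2.3333) + (-2.6667)·(-2.6667) + (-3.6667)·(-3.6667) + (0.3333)·(0.3333) + (-0.6667)·(-0.6667)) / 5 = 45.3333/5 = 9.0667
  S[A,B] = ((4.3333)·(0.1667) + (2.3333)·(-2.8333) + (-2.6667)·(1.1667) + (-3.6667)·(-3.8333) + (0.3333)·(3.1667) + (-0.6667)·(2.1667)) / 5 = 4.6667/5 = 0.9333
  S[B,B] = ((0.1667)·(0.1667) + (-2.8333)·(-2.8333) + (1.1667)·(1.1667) + (-3.8333)·(-3.8333) + (3.1667)·(3.1667) + (2.1667)·(2.1667)) / 5 = 38.8333/5 = 7.7667
  S = [[9.0667, 0.9333],
 [0.9333, 7.7667]].

Step 3 — invert S. det(S) = 9.0667·7.7667 - (0.9333)² = 69.5467.
  S^{-1} = (1/det) · [[d, -b], [-b, a]] = [[0.1117, -0.0134],
 [-0.0134, 0.1304]].

Step 4 — quadratic form (x̄ - mu_0)^T · S^{-1} · (x̄ - mu_0):
  S^{-1} · (x̄ - mu_0) = (-0.2315, -0.2512),
  (x̄ - mu_0)^T · [...] = (-2.3333)·(-0.2315) + (-2.1667)·(-0.2512) = 1.0843.

Step 5 — scale by n: T² = 6 · 1.0843 = 6.5059.

T² ≈ 6.5059


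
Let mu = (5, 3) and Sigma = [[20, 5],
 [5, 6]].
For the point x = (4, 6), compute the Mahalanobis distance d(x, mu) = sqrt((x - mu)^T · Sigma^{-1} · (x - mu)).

Step 1 — centre the observation: (x - mu) = (-1, 3).

Step 2 — invert Sigma. det(Sigma) = 20·6 - (5)² = 95.
  Sigma^{-1} = (1/det) · [[d, -b], [-b, a]] = [[0.0632, -0.0526],
 [-0.0526, 0.2105]].

Step 3 — form the quadratic (x - mu)^T · Sigma^{-1} · (x - mu):
  Sigma^{-1} · (x - mu) = (-0.2211, 0.6842).
  (x - mu)^T · [Sigma^{-1} · (x - mu)] = (-1)·(-0.2211) + (3)·(0.6842) = 2.2737.

Step 4 — take square root: d = √(2.2737) ≈ 1.5079.

d(x, mu) = √(2.2737) ≈ 1.5079


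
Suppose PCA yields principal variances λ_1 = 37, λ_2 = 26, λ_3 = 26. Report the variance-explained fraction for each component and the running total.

Step 1 — total variance = trace(Sigma) = Σ λ_i = 37 + 26 + 26 = 89.

Step 2 — fraction explained by component i = λ_i / Σ λ:
  PC1: 37/89 = 0.4157
  PC2: 26/89 = 0.2921
  PC3: 26/89 = 0.2921

Step 3 — cumulative fraction after k components = (λ_1 + ... + λ_k) / Σ λ:
  k = 1: 37/89 = 0.4157
  k = 2: (37 + 26)/89 = 63/89 = 0.7079
  k = 3: (37 + 26 + 26)/89 = 89/89 = 1

Summary (fraction, with percent):

explained: PC1 0.4157 (41.57%), PC2 0.2921 (29.21%), PC3 0.2921 (29.21%);  cumulative: 0.4157, 0.7079, 1


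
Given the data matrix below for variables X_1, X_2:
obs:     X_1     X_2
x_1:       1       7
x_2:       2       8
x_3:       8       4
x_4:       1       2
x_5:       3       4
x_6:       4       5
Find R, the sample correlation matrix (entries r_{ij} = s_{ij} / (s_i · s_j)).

Step 1 — column means:
  mean(X_1) = (1 + 2 + 8 + 1 + 3 + 4) / 6 = 19/6 = 3.1667
  mean(X_2) = (7 + 8 + 4 + 2 + 4 + 5) / 6 = 30/6 = 5

Step 2 — sample variances and covariances s[i,j] = (1/(n-1)) · Σ_k (x_{k,i} - mean_i) · (x_{k,j} - mean_j), with n-1 = 5:
  s[X_1,X_1] = ((-2.1667)·(-2.1667) + (-1.1667)·(-1.1667) + (4.8333)·(4.8333) + (-2.1667)·(-2.1667) + (-0.1667)·(-0.1667) + (0.8333)·(0.8333)) / 5 = 34.8333/5 = 6.9667
  s[X_1,X_2] = ((-2.1667)·(2) + (-1.1667)·(3) + (4.8333)·(-1) + (-2.1667)·(-3) + (-0.1667)·(-1) + (0.8333)·(0)) / 5 = -6/5 = -1.2
  s[X_2,X_2] = ((2)·(2) + (3)·(3) + (-1)·(-1) + (-3)·(-3) + (-1)·(-1) + (0)·(0)) / 5 = 24/5 = 4.8
  Sample standard deviations s_i = √(s[i,i]):
  s(X_1) = √(6.9667) = 2.6394
  s(X_2) = √(4.8) = 2.1909

Step 3 — r_{ij} = s_{ij} / (s_i · s_j):
  r[X_1,X_1] = 1 (diagonal).
  r[X_1,X_2] = -1.2 / (2.6394 · 2.1909) = -1.2 / 5.7827 = -0.2075
  r[X_2,X_2] = 1 (diagonal).

R is symmetric with unit diagonal. Assembling:

R = [[1, -0.2075],
 [-0.2075, 1]]


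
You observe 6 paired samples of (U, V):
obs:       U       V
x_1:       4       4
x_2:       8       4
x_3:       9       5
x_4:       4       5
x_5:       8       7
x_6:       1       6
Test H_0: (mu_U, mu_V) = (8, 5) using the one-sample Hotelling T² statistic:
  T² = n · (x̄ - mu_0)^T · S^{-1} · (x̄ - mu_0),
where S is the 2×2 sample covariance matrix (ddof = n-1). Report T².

Step 1 — sample mean vector:
  mean(U) = (4 + 8 + 9 + 4 + 8 + 1) / 6 = 34/6 = 5.6667
  mean(V) = (4 + 4 + 5 + 5 + 7 + 6) / 6 = 31/6 = 5.1667
  x̄ = (5.6667, 5.1667),  deviation x̄ - mu_0 = (5.6667, 5.1667) - (8, 5) = (-2.3333, 0.1667).

Step 2 — sample covariance matrix, S[i,j] = (1/(n-1)) · Σ_k (x_{k,i} - mean_i) · (x_{k,j} - mean_j), divisor n-1 = 5:
  S[U,U] = ((-1.6667)·(-1.6667) + (2.3333)·(2.3333) + (3.3333)·(3.3333) + (-1.6667)·(-1.6667) + (2.3333)·(2.3333) + (-4.6667)·(-4.6667)) / 5 = 49.3333/5 = 9.8667
  S[U,V] = ((-1.6667)·(-1.1667) + (2.3333)·(-1.1667) + (3.3333)·(-0.1667) + (-1.6667)·(-0.1667) + (2.3333)·(1.8333) + (-4.6667)·(0.8333)) / 5 = -0.6667/5 = -0.1333
  S[V,V] = ((-1.1667)·(-1.1667) + (-1.1667)·(-1.1667) + (-0.1667)·(-0.1667) + (-0.1667)·(-0.1667) + (1.8333)·(1.8333) + (0.8333)·(0.8333)) / 5 = 6.8333/5 = 1.3667
  S = [[9.8667, -0.1333],
 [-0.1333, 1.3667]].

Step 3 — invert S. det(S) = 9.8667·1.3667 - (-0.1333)² = 13.4667.
  S^{-1} = (1/det) · [[d, -b], [-b, a]] = [[0.1015, 0.0099],
 [0.0099, 0.7327]].

Step 4 — quadratic form (x̄ - mu_0)^T · S^{-1} · (x̄ - mu_0):
  S^{-1} · (x̄ - mu_0) = (-0.2351, 0.099),
  (x̄ - mu_0)^T · [...] = (-2.3333)·(-0.2351) + (0.1667)·(0.099) = 0.5652.

Step 5 — scale by n: T² = 6 · 0.5652 = 3.3911.

T² ≈ 3.3911


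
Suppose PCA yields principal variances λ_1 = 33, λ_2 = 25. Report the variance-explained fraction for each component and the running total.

Step 1 — total variance = trace(Sigma) = Σ λ_i = 33 + 25 = 58.

Step 2 — fraction explained by component i = λ_i / Σ λ:
  PC1: 33/58 = 0.569
  PC2: 25/58 = 0.431

Step 3 — cumulative fraction after k components = (λ_1 + ... + λ_k) / Σ λ:
  k = 1: 33/58 = 0.569
  k = 2: (33 + 25)/58 = 58/58 = 1

Summary (fraction, with percent):

explained: PC1 0.569 (56.9%), PC2 0.431 (43.1%);  cumulative: 0.569, 1


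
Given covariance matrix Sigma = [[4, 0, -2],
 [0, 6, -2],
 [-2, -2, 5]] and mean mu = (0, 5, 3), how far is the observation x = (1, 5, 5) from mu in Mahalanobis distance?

Step 1 — centre the observation: (x - mu) = (1, 0, 2).

Step 2 — invert Sigma (cofactor / det for 3×3, or solve directly):
  Sigma^{-1} = [[0.325, 0.05, 0.15],
 [0.05, 0.2, 0.1],
 [0.15, 0.1, 0.3]].

Step 3 — form the quadratic (x - mu)^T · Sigma^{-1} · (x - mu):
  Sigma^{-1} · (x - mu) = (0.625, 0.25, 0.75).
  (x - mu)^T · [Sigma^{-1} · (x - mu)] = (1)·(0.625) + (0)·(0.25) + (2)·(0.75) = 2.125.

Step 4 — take square root: d = √(2.125) ≈ 1.4577.

d(x, mu) = √(2.125) ≈ 1.4577


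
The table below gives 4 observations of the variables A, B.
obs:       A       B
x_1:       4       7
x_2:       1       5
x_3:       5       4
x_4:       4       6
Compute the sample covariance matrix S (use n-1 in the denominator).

Step 1 — column means:
  mean(A) = (4 + 1 + 5 + 4) / 4 = 14/4 = 3.5
  mean(B) = (7 + 5 + 4 + 6) / 4 = 22/4 = 5.5

Step 2 — sample covariance S[i,j] = (1/(n-1)) · Σ_k (x_{k,i} - mean_i) · (x_{k,j} - mean_j), with n-1 = 3.
  S[A,A] = ((0.5)·(0.5) + (-2.5)·(-2.5) + (1.5)·(1.5) + (0.5)·(0.5)) / 3 = 9/3 = 3
  S[A,B] = ((0.5)·(1.5) + (-2.5)·(-0.5) + (1.5)·(-1.5) + (0.5)·(0.5)) / 3 = 0/3 = 0
  S[B,B] = ((1.5)·(1.5) + (-0.5)·(-0.5) + (-1.5)·(-1.5) + (0.5)·(0.5)) / 3 = 5/3 = 1.6667

S is symmetric (S[j,i] = S[i,j]). Assembling:

S = [[3, 0],
 [0, 1.6667]]


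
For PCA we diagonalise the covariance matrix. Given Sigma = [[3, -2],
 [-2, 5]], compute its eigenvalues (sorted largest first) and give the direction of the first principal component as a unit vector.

Step 1 — characteristic polynomial of 2×2 Sigma:
  det(Sigma - λI) = λ² - trace · λ + det = 0.
  trace = 3 + 5 = 8, det = 3·5 - (-2)² = 11.
Step 2 — discriminant:
  Δ = trace² - 4·det = 64 - 44 = 20.
Step 3 — eigenvalues:
  λ = (trace ± √Δ)/2 = (8 ± 4.4721)/2,
  λ_1 = 6.2361,  λ_2 = 1.7639.

Step 4 — unit eigenvector for λ_1: solve (Sigma - λ_1 I)v = 0. First row:
  (3 - 6.2361)·v_x + (-2)·v_y = 0, i.e. (-3.2361)·v_x + (-2)·v_y = 0,
  so v ∝ (b, λ_1 - a) = (-2, 3.2361); multiply by -1 so the first entry is positive: u = (2, -3.2361).
  ||u|| = √((2)² + (-3.2361)²) = √(14.4721) ≈ 3.8042,
  v_1 = u/||u|| ≈ (0.5257, -0.8507) (||v_1|| = 1).

λ_1 = 6.2361,  λ_2 = 1.7639;  v_1 ≈ (0.5257, -0.8507)


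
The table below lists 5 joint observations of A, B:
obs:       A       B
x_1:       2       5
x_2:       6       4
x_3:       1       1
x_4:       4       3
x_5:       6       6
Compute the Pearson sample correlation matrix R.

Step 1 — column means:
  mean(A) = (2 + 6 + 1 + 4 + 6) / 5 = 19/5 = 3.8
  mean(B) = (5 + 4 + 1 + 3 + 6) / 5 = 19/5 = 3.8

Step 2 — sample variances and covariances s[i,j] = (1/(n-1)) · Σ_k (x_{k,i} - mean_i) · (x_{k,j} - mean_j), with n-1 = 4:
  s[A,A] = ((-1.8)·(-1.8) + (2.2)·(2.2) + (-2.8)·(-2.8) + (0.2)·(0.2) + (2.2)·(2.2)) / 4 = 20.8/4 = 5.2
  s[A,B] = ((-1.8)·(1.2) + (2.2)·(0.2) + (-2.8)·(-2.8) + (0.2)·(-0.8) + (2.2)·(2.2)) / 4 = 10.8/4 = 2.7
  s[B,B] = ((1.2)·(1.2) + (0.2)·(0.2) + (-2.8)·(-2.8) + (-0.8)·(-0.8) + (2.2)·(2.2)) / 4 = 14.8/4 = 3.7
  Sample standard deviations s_i = √(s[i,i]):
  s(A) = √(5.2) = 2.2804
  s(B) = √(3.7) = 1.9235

Step 3 — r_{ij} = s_{ij} / (s_i · s_j):
  r[A,A] = 1 (diagonal).
  r[A,B] = 2.7 / (2.2804 · 1.9235) = 2.7 / 4.3863 = 0.6155
  r[B,B] = 1 (diagonal).

R is symmetric with unit diagonal. Assembling:

R = [[1, 0.6155],
 [0.6155, 1]]


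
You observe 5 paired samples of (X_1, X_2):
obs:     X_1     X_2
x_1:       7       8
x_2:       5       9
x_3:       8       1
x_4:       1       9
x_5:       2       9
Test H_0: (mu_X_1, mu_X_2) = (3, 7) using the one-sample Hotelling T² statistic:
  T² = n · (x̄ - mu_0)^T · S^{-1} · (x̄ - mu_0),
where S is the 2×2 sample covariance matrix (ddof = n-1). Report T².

Step 1 — sample mean vector:
  mean(X_1) = (7 + 5 + 8 + 1 + 2) / 5 = 23/5 = 4.6
  mean(X_2) = (8 + 9 + 1 + 9 + 9) / 5 = 36/5 = 7.2
  x̄ = (4.6, 7.2),  deviation x̄ - mu_0 = (4.6, 7.2) - (3, 7) = (1.6, 0.2).

Step 2 — sample covariance matrix, S[i,j] = (1/(n-1)) · Σ_k (x_{k,i} - mean_i) · (x_{k,j} - mean_j), divisor n-1 = 4:
  S[X_1,X_1] = ((2.4)·(2.4) + (0.4)·(0.4) + (3.4)·(3.4) + (-3.6)·(-3.6) + (-2.6)·(-2.6)) / 4 = 37.2/4 = 9.3
  S[X_1,X_2] = ((2.4)·(0.8) + (0.4)·(1.8) + (3.4)·(-6.2) + (-3.6)·(1.8) + (-2.6)·(1.8)) / 4 = -29.6/4 = -7.4
  S[X_2,X_2] = ((0.8)·(0.8) + (1.8)·(1.8) + (-6.2)·(-6.2) + (1.8)·(1.8) + (1.8)·(1.8)) / 4 = 48.8/4 = 12.2
  S = [[9.3, -7.4],
 [-7.4, 12.2]].

Step 3 — invert S. det(S) = 9.3·12.2 - (-7.4)² = 58.7.
  S^{-1} = (1/det) · [[d, -b], [-b, a]] = [[0.2078, 0.1261],
 [0.1261, 0.1584]].

Step 4 — quadratic form (x̄ - mu_0)^T · S^{-1} · (x̄ - mu_0):
  S^{-1} · (x̄ - mu_0) = (0.3578, 0.2334),
  (x̄ - mu_0)^T · [...] = (1.6)·(0.3578) + (0.2)·(0.2334) = 0.6191.

Step 5 — scale by n: T² = 5 · 0.6191 = 3.0954.

T² ≈ 3.0954


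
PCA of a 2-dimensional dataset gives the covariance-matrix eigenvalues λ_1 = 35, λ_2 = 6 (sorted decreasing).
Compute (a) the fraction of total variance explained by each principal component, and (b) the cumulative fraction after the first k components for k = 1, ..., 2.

Step 1 — total variance = trace(Sigma) = Σ λ_i = 35 + 6 = 41.

Step 2 — fraction explained by component i = λ_i / Σ λ:
  PC1: 35/41 = 0.8537
  PC2: 6/41 = 0.1463

Step 3 — cumulative fraction after k components = (λ_1 + ... + λ_k) / Σ λ:
  k = 1: 35/41 = 0.8537
  k = 2: (35 + 6)/41 = 41/41 = 1

Summary (fraction, with percent):

explained: PC1 0.8537 (85.37%), PC2 0.1463 (14.63%);  cumulative: 0.8537, 1


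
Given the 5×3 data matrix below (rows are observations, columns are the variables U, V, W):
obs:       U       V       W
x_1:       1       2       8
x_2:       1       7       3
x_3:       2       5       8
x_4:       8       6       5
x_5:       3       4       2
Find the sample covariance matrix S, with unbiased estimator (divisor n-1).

Step 1 — column means:
  mean(U) = (1 + 1 + 2 + 8 + 3) / 5 = 15/5 = 3
  mean(V) = (2 + 7 + 5 + 6 + 4) / 5 = 24/5 = 4.8
  mean(W) = (8 + 3 + 8 + 5 + 2) / 5 = 26/5 = 5.2

Step 2 — sample covariance S[i,j] = (1/(n-1)) · Σ_k (x_{k,i} - mean_i) · (x_{k,j} - mean_j), with n-1 = 4.
  S[U,U] = ((-2)·(-2) + (-2)·(-2) + (-1)·(-1) + (5)·(5) + (0)·(0)) / 4 = 34/4 = 8.5
  S[U,V] = ((-2)·(-2.8) + (-2)·(2.2) + (-1)·(0.2) + (5)·(1.2) + (0)·(-0.8)) / 4 = 7/4 = 1.75
  S[U,W] = ((-2)·(2.8) + (-2)·(-2.2) + (-1)·(2.8) + (5)·(-0.2) + (0)·(-3.2)) / 4 = -5/4 = -1.25
  S[V,V] = ((-2.8)·(-2.8) + (2.2)·(2.2) + (0.2)·(0.2) + (1.2)·(1.2) + (-0.8)·(-0.8)) / 4 = 14.8/4 = 3.7
  S[V,W] = ((-2.8)·(2.8) + (2.2)·(-2.2) + (0.2)·(2.8) + (1.2)·(-0.2) + (-0.8)·(-3.2)) / 4 = -9.8/4 = -2.45
  S[W,W] = ((2.8)·(2.8) + (-2.2)·(-2.2) + (2.8)·(2.8) + (-0.2)·(-0.2) + (-3.2)·(-3.2)) / 4 = 30.8/4 = 7.7

S is symmetric (S[j,i] = S[i,j]). Assembling:

S = [[8.5, 1.75, -1.25],
 [1.75, 3.7, -2.45],
 [-1.25, -2.45, 7.7]]


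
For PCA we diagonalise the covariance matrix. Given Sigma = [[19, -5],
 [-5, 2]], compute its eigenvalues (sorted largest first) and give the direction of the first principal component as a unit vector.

Step 1 — characteristic polynomial of 2×2 Sigma:
  det(Sigma - λI) = λ² - trace · λ + det = 0.
  trace = 19 + 2 = 21, det = 19·2 - (-5)² = 13.
Step 2 — discriminant:
  Δ = trace² - 4·det = 441 - 52 = 389.
Step 3 — eigenvalues:
  λ = (trace ± √Δ)/2 = (21 ± 19.7231)/2,
  λ_1 = 20.3615,  λ_2 = 0.6385.

Step 4 — unit eigenvector for λ_1: solve (Sigma - λ_1 I)v = 0. First row:
  (19 - 20.3615)·v_x + (-5)·v_y = 0, i.e. (-1.3615)·v_x + (-5)·v_y = 0,
  so v ∝ (b, λ_1 - a) = (-5, 1.3615); multiply by -1 so the first entry is positive: u = (5, -1.3615).
  ||u|| = √((5)² + (-1.3615)²) = √(26.8538) ≈ 5.1821,
  v_1 = u/||u|| ≈ (0.9649, -0.2627) (||v_1|| = 1).

λ_1 = 20.3615,  λ_2 = 0.6385;  v_1 ≈ (0.9649, -0.2627)


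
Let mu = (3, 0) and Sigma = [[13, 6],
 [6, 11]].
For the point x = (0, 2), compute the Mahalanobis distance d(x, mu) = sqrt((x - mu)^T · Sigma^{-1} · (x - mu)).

Step 1 — centre the observation: (x - mu) = (-3, 2).

Step 2 — invert Sigma. det(Sigma) = 13·11 - (6)² = 107.
  Sigma^{-1} = (1/det) · [[d, -b], [-b, a]] = [[0.1028, -0.0561],
 [-0.0561, 0.1215]].

Step 3 — form the quadratic (x - mu)^T · Sigma^{-1} · (x - mu):
  Sigma^{-1} · (x - mu) = (-0.4206, 0.4112).
  (x - mu)^T · [Sigma^{-1} · (x - mu)] = (-3)·(-0.4206) + (2)·(0.4112) = 2.0841.

Step 4 — take square root: d = √(2.0841) ≈ 1.4436.

d(x, mu) = √(2.0841) ≈ 1.4436


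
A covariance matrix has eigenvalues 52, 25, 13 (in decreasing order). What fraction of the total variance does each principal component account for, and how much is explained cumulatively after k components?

Step 1 — total variance = trace(Sigma) = Σ λ_i = 52 + 25 + 13 = 90.

Step 2 — fraction explained by component i = λ_i / Σ λ:
  PC1: 52/90 = 0.5778
  PC2: 25/90 = 0.2778
  PC3: 13/90 = 0.1444

Step 3 — cumulative fraction after k components = (λ_1 + ... + λ_k) / Σ λ:
  k = 1: 52/90 = 0.5778
  k = 2: (52 + 25)/90 = 77/90 = 0.8556
  k = 3: (52 + 25 + 13)/90 = 90/90 = 1

Summary (fraction, with percent):

explained: PC1 0.5778 (57.78%), PC2 0.2778 (27.78%), PC3 0.1444 (14.44%);  cumulative: 0.5778, 0.8556, 1


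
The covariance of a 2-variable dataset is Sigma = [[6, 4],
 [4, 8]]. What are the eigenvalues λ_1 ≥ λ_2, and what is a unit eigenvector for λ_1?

Step 1 — characteristic polynomial of 2×2 Sigma:
  det(Sigma - λI) = λ² - trace · λ + det = 0.
  trace = 6 + 8 = 14, det = 6·8 - (4)² = 32.
Step 2 — discriminant:
  Δ = trace² - 4·det = 196 - 128 = 68.
Step 3 — eigenvalues:
  λ = (trace ± √Δ)/2 = (14 ± 8.2462)/2,
  λ_1 = 11.1231,  λ_2 = 2.8769.

Step 4 — unit eigenvector for λ_1: solve (Sigma - λ_1 I)v = 0. First row:
  (6 - 11.1231)·v_x + (4)·v_y = 0, i.e. (-5.1231)·v_x + (4)·v_y = 0,
  so v ∝ (b, λ_1 - a) = (4, 5.1231) = u.
  ||u|| = √((4)² + (5.1231)²) = √(42.2462) ≈ 6.4997,
  v_1 = u/||u|| ≈ (0.6154, 0.7882) (||v_1|| = 1).

λ_1 = 11.1231,  λ_2 = 2.8769;  v_1 ≈ (0.6154, 0.7882)


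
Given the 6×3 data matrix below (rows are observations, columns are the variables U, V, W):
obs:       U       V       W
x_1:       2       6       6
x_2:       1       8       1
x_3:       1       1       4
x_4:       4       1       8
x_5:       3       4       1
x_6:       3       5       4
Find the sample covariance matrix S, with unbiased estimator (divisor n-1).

Step 1 — column means:
  mean(U) = (2 + 1 + 1 + 4 + 3 + 3) / 6 = 14/6 = 2.3333
  mean(V) = (6 + 8 + 1 + 1 + 4 + 5) / 6 = 25/6 = 4.1667
  mean(W) = (6 + 1 + 4 + 8 + 1 + 4) / 6 = 24/6 = 4

Step 2 — sample covariance S[i,j] = (1/(n-1)) · Σ_k (x_{k,i} - mean_i) · (x_{k,j} - mean_j), with n-1 = 5.
  S[U,U] = ((-0.3333)·(-0.3333) + (-1.3333)·(-1.3333) + (-1.3333)·(-1.3333) + (1.6667)·(1.6667) + (0.6667)·(0.6667) + (0.6667)·(0.6667)) / 5 = 7.3333/5 = 1.4667
  S[U,V] = ((-0.3333)·(1.8333) + (-1.3333)·(3.8333) + (-1.3333)·(-3.1667) + (1.6667)·(-3.1667) + (0.6667)·(-0.1667) + (0.6667)·(0.8333)) / 5 = -6.3333/5 = -1.2667
  S[U,W] = ((-0.3333)·(2) + (-1.3333)·(-3) + (-1.3333)·(0) + (1.6667)·(4) + (0.6667)·(-3) + (0.6667)·(0)) / 5 = 8/5 = 1.6
  S[V,V] = ((1.8333)·(1.8333) + (3.8333)·(3.8333) + (-3.1667)·(-3.1667) + (-3.1667)·(-3.1667) + (-0.1667)·(-0.1667) + (0.8333)·(0.8333)) / 5 = 38.8333/5 = 7.7667
  S[V,W] = ((1.8333)·(2) + (3.8333)·(-3) + (-3.1667)·(0) + (-3.1667)·(4) + (-0.1667)·(-3) + (0.8333)·(0)) / 5 = -20/5 = -4
  S[W,W] = ((2)·(2) + (-3)·(-3) + (0)·(0) + (4)·(4) + (-3)·(-3) + (0)·(0)) / 5 = 38/5 = 7.6

S is symmetric (S[j,i] = S[i,j]). Assembling:

S = [[1.4667, -1.2667, 1.6],
 [-1.2667, 7.7667, -4],
 [1.6, -4, 7.6]]


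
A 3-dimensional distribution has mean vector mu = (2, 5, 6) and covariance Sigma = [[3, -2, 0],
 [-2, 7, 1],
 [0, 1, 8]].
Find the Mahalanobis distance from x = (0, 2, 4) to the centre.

Step 1 — centre the observation: (x - mu) = (-2, -3, -2).

Step 2 — invert Sigma (cofactor / det for 3×3, or solve directly):
  Sigma^{-1} = [[0.4135, 0.1203, -0.015],
 [0.1203, 0.1805, -0.0226],
 [-0.015, -0.0226, 0.1278]].

Step 3 — form the quadratic (x - mu)^T · Sigma^{-1} · (x - mu):
  Sigma^{-1} · (x - mu) = (-1.1579, -0.7368, -0.1579).
  (x - mu)^T · [Sigma^{-1} · (x - mu)] = (-2)·(-1.1579) + (-3)·(-0.7368) + (-2)·(-0.1579) = 4.8421.

Step 4 — take square root: d = √(4.8421) ≈ 2.2005.

d(x, mu) = √(4.8421) ≈ 2.2005


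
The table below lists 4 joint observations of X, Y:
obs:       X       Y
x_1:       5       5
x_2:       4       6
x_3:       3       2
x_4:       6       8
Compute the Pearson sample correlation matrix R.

Step 1 — column means:
  mean(X) = (5 + 4 + 3 + 6) / 4 = 18/4 = 4.5
  mean(Y) = (5 + 6 + 2 + 8) / 4 = 21/4 = 5.25

Step 2 — sample variances and covariances s[i,j] = (1/(n-1)) · Σ_k (x_{k,i} - mean_i) · (x_{k,j} - mean_j), with n-1 = 3:
  s[X,X] = ((0.5)·(0.5) + (-0.5)·(-0.5) + (-1.5)·(-1.5) + (1.5)·(1.5)) / 3 = 5/3 = 1.6667
  s[X,Y] = ((0.5)·(-0.25) + (-0.5)·(0.75) + (-1.5)·(-3.25) + (1.5)·(2.75)) / 3 = 8.5/3 = 2.8333
  s[Y,Y] = ((-0.25)·(-0.25) + (0.75)·(0.75) + (-3.25)·(-3.25) + (2.75)·(2.75)) / 3 = 18.75/3 = 6.25
  Sample standard deviations s_i = √(s[i,i]):
  s(X) = √(1.6667) = 1.291
  s(Y) = √(6.25) = 2.5

Step 3 — r_{ij} = s_{ij} / (s_i · s_j):
  r[X,X] = 1 (diagonal).
  r[X,Y] = 2.8333 / (1.291 · 2.5) = 2.8333 / 3.2275 = 0.8779
  r[Y,Y] = 1 (diagonal).

R is symmetric with unit diagonal. Assembling:

R = [[1, 0.8779],
 [0.8779, 1]]


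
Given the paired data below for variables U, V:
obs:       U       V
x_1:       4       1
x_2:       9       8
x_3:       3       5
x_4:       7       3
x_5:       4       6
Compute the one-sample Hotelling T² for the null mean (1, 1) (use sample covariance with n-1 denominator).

Step 1 — sample mean vector:
  mean(U) = (4 + 9 + 3 + 7 + 4) / 5 = 27/5 = 5.4
  mean(V) = (1 + 8 + 5 + 3 + 6) / 5 = 23/5 = 4.6
  x̄ = (5.4, 4.6),  deviation x̄ - mu_0 = (5.4, 4.6) - (1, 1) = (4.4, 3.6).

Step 2 — sample covariance matrix, S[i,j] = (1/(n-1)) · Σ_k (x_{k,i} - mean_i) · (x_{k,j} - mean_j), divisor n-1 = 4:
  S[U,U] = ((-1.4)·(-1.4) + (3.6)·(3.6) + (-2.4)·(-2.4) + (1.6)·(1.6) + (-1.4)·(-1.4)) / 4 = 25.2/4 = 6.3
  S[U,V] = ((-1.4)·(-3.6) + (3.6)·(3.4) + (-2.4)·(0.4) + (1.6)·(-1.6) + (-1.4)·(1.4)) / 4 = 11.8/4 = 2.95
  S[V,V] = ((-3.6)·(-3.6) + (3.4)·(3.4) + (0.4)·(0.4) + (-1.6)·(-1.6) + (1.4)·(1.4)) / 4 = 29.2/4 = 7.3
  S = [[6.3, 2.95],
 [2.95, 7.3]].

Step 3 — invert S. det(S) = 6.3·7.3 - (2.95)² = 37.2875.
  S^{-1} = (1/det) · [[d, -b], [-b, a]] = [[0.1958, -0.0791],
 [-0.0791, 0.169]].

Step 4 — quadratic form (x̄ - mu_0)^T · S^{-1} · (x̄ - mu_0):
  S^{-1} · (x̄ - mu_0) = (0.5766, 0.2601),
  (x̄ - mu_0)^T · [...] = (4.4)·(0.5766) + (3.6)·(0.2601) = 3.4736.

Step 5 — scale by n: T² = 5 · 3.4736 = 17.3678.

T² ≈ 17.3678


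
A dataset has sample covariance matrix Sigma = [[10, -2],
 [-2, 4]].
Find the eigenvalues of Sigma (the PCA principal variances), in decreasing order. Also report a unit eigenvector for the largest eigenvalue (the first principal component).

Step 1 — characteristic polynomial of 2×2 Sigma:
  det(Sigma - λI) = λ² - trace · λ + det = 0.
  trace = 10 + 4 = 14, det = 10·4 - (-2)² = 36.
Step 2 — discriminant:
  Δ = trace² - 4·det = 196 - 144 = 52.
Step 3 — eigenvalues:
  λ = (trace ± √Δ)/2 = (14 ± 7.2111)/2,
  λ_1 = 10.6056,  λ_2 = 3.3944.

Step 4 — unit eigenvector for λ_1: solve (Sigma - λ_1 I)v = 0. First row:
  (10 - 10.6056)·v_x + (-2)·v_y = 0, i.e. (-0.6056)·v_x + (-2)·v_y = 0,
  so v ∝ (b, λ_1 - a) = (-2, 0.6056); multiply by -1 so the first entry is positive: u = (2, -0.6056).
  ||u|| = √((2)² + (-0.6056)²) = √(4.3667) ≈ 2.0897,
  v_1 = u/||u|| ≈ (0.9571, -0.2898) (||v_1|| = 1).

λ_1 = 10.6056,  λ_2 = 3.3944;  v_1 ≈ (0.9571, -0.2898)


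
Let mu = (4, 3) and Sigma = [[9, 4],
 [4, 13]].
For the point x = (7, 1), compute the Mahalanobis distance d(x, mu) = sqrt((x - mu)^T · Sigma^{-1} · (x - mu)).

Step 1 — centre the observation: (x - mu) = (3, -2).

Step 2 — invert Sigma. det(Sigma) = 9·13 - (4)² = 101.
  Sigma^{-1} = (1/det) · [[d, -b], [-b, a]] = [[0.1287, -0.0396],
 [-0.0396, 0.0891]].

Step 3 — form the quadratic (x - mu)^T · Sigma^{-1} · (x - mu):
  Sigma^{-1} · (x - mu) = (0.4653, -0.297).
  (x - mu)^T · [Sigma^{-1} · (x - mu)] = (3)·(0.4653) + (-2)·(-0.297) = 1.9901.

Step 4 — take square root: d = √(1.9901) ≈ 1.4107.

d(x, mu) = √(1.9901) ≈ 1.4107
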